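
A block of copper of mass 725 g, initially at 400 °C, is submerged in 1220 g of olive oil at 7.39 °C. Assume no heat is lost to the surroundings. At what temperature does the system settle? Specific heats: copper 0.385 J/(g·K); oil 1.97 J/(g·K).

T_f ≈ 48.2 °C

T_f = Σ m_i c_i T_i / Σ m_i c_i:
T_f = (279.12·400 + 2403.4·7.39) / (279.12 + 2403.4)
    = 129411 / 2682.5 ≈ 48.24 °C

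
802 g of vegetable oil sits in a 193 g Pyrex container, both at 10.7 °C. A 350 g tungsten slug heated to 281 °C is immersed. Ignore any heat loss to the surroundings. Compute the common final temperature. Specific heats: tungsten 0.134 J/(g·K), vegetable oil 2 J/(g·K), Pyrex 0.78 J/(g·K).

T_f ≈ 17.7 °C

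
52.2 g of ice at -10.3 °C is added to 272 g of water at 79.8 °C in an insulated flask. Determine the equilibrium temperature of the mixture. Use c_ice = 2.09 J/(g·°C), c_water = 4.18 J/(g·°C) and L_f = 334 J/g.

T_f ≈ 53.3 °C

Net heat exchanged in the isolated system is zero:
ice -10.3→0 °C: 52.2×2.09×10.3 = 1123.7
  fusion: m_ice L_f = 52.2×334 = 17435
  warm the meltwater: 218.2 T
  water cools: 272×4.18×(T − 79.8) = 1137(T − 79.8)
1355.2 T = 90729 − 18559 = 72171
T ≈ 53.26 °C — above 0 °C, consistent with complete melting.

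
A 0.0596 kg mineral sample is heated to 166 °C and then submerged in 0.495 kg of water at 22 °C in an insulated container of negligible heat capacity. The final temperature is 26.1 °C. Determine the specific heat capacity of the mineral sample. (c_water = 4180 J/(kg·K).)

c ≈ 1020 J/(kg·K)

m_s c (T_s − T_f) = m_water c_water (T_f − T_0):
0.0596·c·(166 − 26.1) = 0.495·4180·(26.1 − 22)
8.338 c = 8483.3  ⇒  c ≈ 1017 J/(kg·K)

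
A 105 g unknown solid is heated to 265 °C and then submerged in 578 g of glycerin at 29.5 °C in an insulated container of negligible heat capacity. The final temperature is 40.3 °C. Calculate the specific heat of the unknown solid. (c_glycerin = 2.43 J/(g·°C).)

c ≈ 0.643 J/(g·°C)

Net heat exchanged in the isolated system is zero:
105×c×(40.3 − 265) + 578×2.43×(40.3 − 29.5) = 0
-23594 c = -15169
c = -15169/-23594 ≈ 0.6429 J/(g·°C)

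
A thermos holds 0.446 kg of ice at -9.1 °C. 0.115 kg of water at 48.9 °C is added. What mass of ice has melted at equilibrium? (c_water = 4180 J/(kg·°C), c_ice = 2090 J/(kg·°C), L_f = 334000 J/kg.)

Heat available from the water dropping to 0 °C: 0.115×4180×48.9 = 23506 J.
Of that, 0.446×2090×9.1 = 8482.5 J goes to bring the ice to 0 °C, leaving 15024 J.
Melting all 0.446 kg of ice would need 0.446×334000 = 148964 J.
Since 15024 < 148964 J, not all the ice melts; equilibrium is at 0 °C.
Mass melted = 15024/334000 ≈ 0.04498 kg.

m_melted ≈ 0.045 kg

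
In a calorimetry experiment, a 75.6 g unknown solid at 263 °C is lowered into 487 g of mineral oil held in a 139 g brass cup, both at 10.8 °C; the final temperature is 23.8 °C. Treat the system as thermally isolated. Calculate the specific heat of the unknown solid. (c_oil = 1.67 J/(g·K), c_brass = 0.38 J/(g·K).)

Taking heat into each body as positive, Σ m c ΔT = 0:
75.6·c·(23.8 − 263) + 487·1.67·(23.8 − 10.8) + 139·0.38·(23.8 − 10.8) = 0
-18084 c = -11259
c = -11259/-18084 ≈ 0.6226 J/(g·K)

c ≈ 0.623 J/(g·K)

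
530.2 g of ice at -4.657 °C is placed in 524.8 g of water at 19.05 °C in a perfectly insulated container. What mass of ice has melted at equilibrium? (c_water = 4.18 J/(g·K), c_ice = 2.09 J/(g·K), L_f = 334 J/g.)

m_melted ≈ 110 g

Cooling the water to 0 °C releases 524.8×4.18×19.05 = 41789 J.
Of that, 530.2×2.09×4.657 = 5160.5 J goes to bring the ice to 0 °C, leaving 36629 J.
To melt every bit of ice: 530.2×334 = 177087 J.
That's not enough to melt it all — equilibrium is at 0 °C with ice remaining.
Mass melted = 36629/334 ≈ 109.7 g.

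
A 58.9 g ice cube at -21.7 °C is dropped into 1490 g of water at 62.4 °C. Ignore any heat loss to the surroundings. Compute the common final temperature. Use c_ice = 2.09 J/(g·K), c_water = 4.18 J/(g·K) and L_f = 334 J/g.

Heat gained plus heat lost sum to zero:
ice -21.7→0 °C: 58.9·2.09·21.7 = 2671.3
  melt ice: 58.9·334 = 19673
  meltwater 0→T: 58.9·4.18·T = 246.2 T
  water: 6228.2(T − 62.4)
6474.4 T = 388640 − 22344 = 366296
T ≈ 56.58 °C (positive, so assuming full melt was valid).

T_f ≈ 56.6 °C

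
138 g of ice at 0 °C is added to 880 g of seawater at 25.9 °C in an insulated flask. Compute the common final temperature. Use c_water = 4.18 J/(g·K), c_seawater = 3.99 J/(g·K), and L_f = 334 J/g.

Let T be the final temperature. ΣQ_i = 0:
melt ice: 138·334 = 46092
  meltwater 0→T: 138·4.18·T = 576.84 T
  seawater: 3511.2(T − 25.9)
4088 T = 90940 − 46092 = 44848
T ≈ 10.97 °C. Since T > 0 °C, the all-ice-melts assumption holds.

T_f ≈ 11.0 °C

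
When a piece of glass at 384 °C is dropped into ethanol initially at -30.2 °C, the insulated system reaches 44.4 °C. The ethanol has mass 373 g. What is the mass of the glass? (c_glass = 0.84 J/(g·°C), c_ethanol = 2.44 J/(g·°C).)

m ≈ 238 g

Taking heat into each body as positive, Σ m c ΔT = 0:
m×0.84×(44.4 − 384) + 373×2.44×(44.4 − (-30.2)) = 0
-285.26 m = -67895
m = -67895/-285.26 ≈ 238 g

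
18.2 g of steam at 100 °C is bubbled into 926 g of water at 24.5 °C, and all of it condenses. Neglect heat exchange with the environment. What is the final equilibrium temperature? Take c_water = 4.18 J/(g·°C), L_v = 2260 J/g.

Heat gained plus heat lost sum to zero:
condense steam: −18.2·2260 = −41132
  condensed water 100 °C→T: 76.08(T − 100)
  original water: 3870.7(T − 24.5)
3946.8 T = 41132 + 7607.6 + 94832 = 143571
T ≈ 36.38 °C (< 100 °C, so full condensation is consistent).

T_f ≈ 36.4 °C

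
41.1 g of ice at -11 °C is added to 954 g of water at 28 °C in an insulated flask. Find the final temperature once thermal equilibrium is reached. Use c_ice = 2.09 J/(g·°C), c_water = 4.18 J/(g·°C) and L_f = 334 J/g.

T_f ≈ 23.3 °C

Setting the total heat transfer to zero:
ice -11→0 °C: 41.1×2.09×11 = 944.89
  melt ice: 41.1×334 = 13727
  warm the meltwater: 171.8 T
  water: 3987.7(T − 28)
4159.5 T = 111656 − 14672 = 96984
T ≈ 23.32 °C — above 0 °C, consistent with complete melting.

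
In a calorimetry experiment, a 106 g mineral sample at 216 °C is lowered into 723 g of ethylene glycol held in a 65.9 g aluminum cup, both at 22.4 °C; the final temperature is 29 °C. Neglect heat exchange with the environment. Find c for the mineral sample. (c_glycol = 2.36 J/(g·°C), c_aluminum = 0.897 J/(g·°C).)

Setting the total heat transfer to zero:
106·c·(29 − 216) + 723·2.36·(29 − 22.4) + 65.9·0.897·(29 − 22.4) = 0
-19822 c = -11652
c = -11652/-19822 ≈ 0.5878 J/(g·°C)

c ≈ 0.588 J/(g·°C)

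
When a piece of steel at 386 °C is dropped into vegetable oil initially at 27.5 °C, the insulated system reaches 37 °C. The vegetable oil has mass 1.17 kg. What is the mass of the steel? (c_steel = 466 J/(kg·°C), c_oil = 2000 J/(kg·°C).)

Taking heat into each body as positive, Σ m c ΔT = 0:
m×466×(37 − 386) + 1.17×2000×(37 − 27.5) = 0
-162634 m = -22230
m = -22230/-162634 ≈ 0.1367 kg

m ≈ 0.137 kg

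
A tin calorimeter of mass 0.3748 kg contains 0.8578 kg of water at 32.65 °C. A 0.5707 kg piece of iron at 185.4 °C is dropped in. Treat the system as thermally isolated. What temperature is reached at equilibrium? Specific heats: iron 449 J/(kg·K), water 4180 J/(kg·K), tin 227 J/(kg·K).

T_f ≈ 42.6 °C

Heat gained plus heat lost sum to zero:
0.5707×449×(T − 185.4) + 0.8578×4180×(T − 32.65) + 0.3748×227×(T − 32.65) = 0
256.24(T − 185.4) + 3585.6(T − 32.65) + 85.08(T − 32.65) = 0
(256.24 + 3585.6 + 85.08) T = 256.24×185.4 + 3585.6×32.65 + 85.08×32.65
T ≈ 42.62 °C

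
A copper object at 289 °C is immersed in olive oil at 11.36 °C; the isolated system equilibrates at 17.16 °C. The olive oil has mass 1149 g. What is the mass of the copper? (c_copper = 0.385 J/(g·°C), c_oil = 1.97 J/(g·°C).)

m ≈ 125 g

Setting the total heat transfer to zero:
m×0.385×(17.16 − 289) + 1149×1.97×(17.16 − 11.36) = 0
-104.66 m = -13128
m = -13128/-104.66 ≈ 125.4 g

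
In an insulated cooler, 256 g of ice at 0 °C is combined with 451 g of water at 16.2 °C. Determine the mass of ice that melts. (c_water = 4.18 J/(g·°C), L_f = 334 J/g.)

m_melted ≈ 91.4 g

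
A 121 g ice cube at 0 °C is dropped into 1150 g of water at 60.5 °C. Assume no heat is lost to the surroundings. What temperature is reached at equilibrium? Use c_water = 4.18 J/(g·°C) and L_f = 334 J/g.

T_f ≈ 47.1 °C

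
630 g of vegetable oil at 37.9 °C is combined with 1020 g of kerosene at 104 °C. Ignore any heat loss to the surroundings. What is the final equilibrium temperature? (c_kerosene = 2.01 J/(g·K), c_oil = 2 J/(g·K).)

T_f ≈ 78.8 °C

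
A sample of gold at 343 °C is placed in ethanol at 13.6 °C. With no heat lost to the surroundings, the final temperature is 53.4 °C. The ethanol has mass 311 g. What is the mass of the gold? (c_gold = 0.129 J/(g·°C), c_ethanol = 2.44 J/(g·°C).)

m ≈ 808 g

|Q_gold| = |Q_ethanol|:
m·0.129·(343 − 53.4) = 311·2.44·(53.4 − 13.6)
37.36 m = 30202  ⇒  m ≈ 808.4 g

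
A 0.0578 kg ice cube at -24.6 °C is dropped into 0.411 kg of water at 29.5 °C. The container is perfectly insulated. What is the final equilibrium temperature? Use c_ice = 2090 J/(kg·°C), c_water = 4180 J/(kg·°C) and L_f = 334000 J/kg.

T_f ≈ 14.5 °C

Let T be the final temperature. ΣQ_i = 0:
ice -24.6→0 °C: 0.0578×2090×24.6 = 2971.7; latent heat to melt: 0.0578×334000 = 19305; warm the meltwater: 241.6 T; water cools: 0.411×4180×(T − 29.5) = 1718(T − 29.5)
1959.6 T = 50680 − 22277 = 28403
T ≈ 14.49 °C. Since T > 0 °C, the all-ice-melts assumption holds.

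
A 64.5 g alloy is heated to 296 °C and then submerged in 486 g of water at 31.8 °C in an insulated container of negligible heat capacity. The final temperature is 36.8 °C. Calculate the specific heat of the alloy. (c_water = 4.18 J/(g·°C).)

Taking heat into each body as positive, Σ m c ΔT = 0:
64.5×c×(36.8 − 296) + 486×4.18×(36.8 − 31.8) = 0
-16718 c = -10157
c = -10157/-16718 ≈ 0.6076 J/(g·°C)

c ≈ 0.608 J/(g·°C)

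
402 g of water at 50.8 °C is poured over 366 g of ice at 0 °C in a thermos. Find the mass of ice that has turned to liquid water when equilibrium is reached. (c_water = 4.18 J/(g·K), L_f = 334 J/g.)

m_melted ≈ 256 g

Cooling the water to 0 °C releases 402·4.18·50.8 = 85362 J.
To melt every bit of ice: 366·334 = 122244 J.
Since 85362 < 122244 J, not all the ice melts; equilibrium is at 0 °C.
Mass melted = 85362/334 ≈ 255.6 g.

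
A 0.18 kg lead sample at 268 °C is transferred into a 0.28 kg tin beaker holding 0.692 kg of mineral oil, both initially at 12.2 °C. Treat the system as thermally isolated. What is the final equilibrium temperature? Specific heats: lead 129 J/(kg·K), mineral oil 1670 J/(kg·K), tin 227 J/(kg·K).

T_f ≈ 17.0 °C

Taking heat into each body as positive, Σ m c ΔT = 0:
0.18×129×(T − 268) + 0.692×1670×(T − 12.2) + 0.28×227×(T − 12.2) = 0
23.22(T − 268) + 1155.6(T − 12.2) + 63.56(T − 12.2) = 0
(23.22 + 1155.6 + 63.56) T = 23.22×268 + 1155.6×12.2 + 63.56×12.2
T ≈ 16.98 °C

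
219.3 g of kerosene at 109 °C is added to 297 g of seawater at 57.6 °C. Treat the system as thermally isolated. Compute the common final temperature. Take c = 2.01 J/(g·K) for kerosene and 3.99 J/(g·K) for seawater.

T_f ≈ 71.5 °C

Conservation of energy gives ΣQ = 0:
219.3·2.01·(T − 109) + 297·3.99·(T − 57.6) = 0
(440.79 + 1185) T = 440.79·109 + 1185·57.6
T = 116304 / 1625.8 = 71.5 °C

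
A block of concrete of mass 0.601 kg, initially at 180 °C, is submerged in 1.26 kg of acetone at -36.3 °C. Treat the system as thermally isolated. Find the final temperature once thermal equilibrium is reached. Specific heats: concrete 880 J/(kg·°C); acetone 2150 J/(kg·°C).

T_f ≈ -1.0 °C

With ΣQ=0 the equilibrium temperature is the m·c-weighted mean:
T_f = (528.88×180 + 2709×(-36.3)) / (528.88 + 2709)
    = -3138.3 / 3237.9 ≈ -0.97 °C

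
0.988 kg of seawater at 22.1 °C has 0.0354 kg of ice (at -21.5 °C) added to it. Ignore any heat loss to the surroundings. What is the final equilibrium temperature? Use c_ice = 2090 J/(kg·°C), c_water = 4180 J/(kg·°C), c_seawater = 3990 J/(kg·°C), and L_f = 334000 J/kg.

Conservation of energy gives ΣQ = 0:
warm ice to 0 °C: 0.0354×2090×(0 − (-21.5)) = 1590.7; melt ice: 0.0354×334000 = 11824; meltwater 0→T: 0.0354×4180×T = 147.97 T; seawater: 3942.1(T − 22.1)
4090.1 T = 87121 − 13414 = 73707
T ≈ 18.02 °C — above 0 °C, consistent with complete melting.

T_f ≈ 18.0 °C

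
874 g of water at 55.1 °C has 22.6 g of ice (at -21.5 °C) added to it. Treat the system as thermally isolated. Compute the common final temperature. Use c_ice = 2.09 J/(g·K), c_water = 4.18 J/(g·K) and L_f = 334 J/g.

Sum of m c ΔT and latent-heat terms is zero:
ice -21.5→0 °C: 22.6×2.09×21.5 = 1015.5; fusion: m_ice L_f = 22.6×334 = 7548.4; warm the meltwater: 94.47 T; water: 3653.3(T − 55.1)
3747.8 T = 201298 − 8563.9 = 192734
T ≈ 51.43 °C — above 0 °C, consistent with complete melting.

T_f ≈ 51.4 °C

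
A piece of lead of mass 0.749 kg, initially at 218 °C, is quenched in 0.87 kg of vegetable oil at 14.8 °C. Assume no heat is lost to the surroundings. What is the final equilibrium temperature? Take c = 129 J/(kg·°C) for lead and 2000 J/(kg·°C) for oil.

Energy conservation, ΣQ = 0:
0.749×129×(T − 218) + 0.87×2000×(T − 14.8) = 0
(96.62 + 1740) T = 96.62×218 + 1740×14.8
T ≈ 25.49 °C

T_f ≈ 25.5 °C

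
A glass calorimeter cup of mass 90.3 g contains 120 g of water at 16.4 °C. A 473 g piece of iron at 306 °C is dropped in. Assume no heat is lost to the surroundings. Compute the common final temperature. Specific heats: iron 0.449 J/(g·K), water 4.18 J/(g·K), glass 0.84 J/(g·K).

T_f ≈ 94.3 °C

Taking heat into each body as positive, Σ m c ΔT = 0:
473*0.449*(T − 306) + 120*4.18*(T − 16.4) + 90.3*0.84*(T − 16.4) = 0
789.83 T = 74458
T = 74458 / 789.83 = 94.3 °C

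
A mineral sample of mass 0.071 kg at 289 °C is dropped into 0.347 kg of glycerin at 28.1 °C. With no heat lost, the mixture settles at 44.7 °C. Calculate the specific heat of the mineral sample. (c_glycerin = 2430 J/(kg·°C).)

Heat lost by the mineral sample = heat gained by the glycerin:
0.071·c·(289 − 44.7) = 0.347·2430·(44.7 − 28.1)
17.35 c = 13997  ⇒  c ≈ 807 J/(kg·°C)

c ≈ 807 J/(kg·°C)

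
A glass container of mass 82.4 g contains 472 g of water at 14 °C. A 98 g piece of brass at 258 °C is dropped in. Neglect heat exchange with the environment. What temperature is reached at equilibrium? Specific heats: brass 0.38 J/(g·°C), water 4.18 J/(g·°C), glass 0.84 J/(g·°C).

T_f ≈ 18.4 °C

Net heat exchanged in the isolated system is zero:
98×0.38×(T − 258) + 472×4.18×(T − 14) + 82.4×0.84×(T − 14) = 0
37.24(T − 258) + 1973(T − 14) + 69.22(T − 14) = 0
(37.24 + 1973 + 69.22) T = 37.24×258 + 1973×14 + 69.22×14
T ≈ 18.37 °C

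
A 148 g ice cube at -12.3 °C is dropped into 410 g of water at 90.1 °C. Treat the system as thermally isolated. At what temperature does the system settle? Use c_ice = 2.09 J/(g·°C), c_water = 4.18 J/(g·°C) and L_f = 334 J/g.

Net heat exchanged in the isolated system is zero:
warm ice to 0 °C: 148×2.09×(0 − (-12.3)) = 3804.6
  melt ice: 148×334 = 49432
  meltwater 0→T: 148×4.18×T = 618.64 T
  water: 1713.8(T − 90.1)
2332.4 T = 154413 − 53237 = 101177
T ≈ 43.38 °C — above 0 °C, consistent with complete melting.

T_f ≈ 43.4 °C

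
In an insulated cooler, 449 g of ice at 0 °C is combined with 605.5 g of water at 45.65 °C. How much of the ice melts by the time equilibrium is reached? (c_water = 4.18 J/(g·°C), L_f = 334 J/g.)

m_melted ≈ 346 g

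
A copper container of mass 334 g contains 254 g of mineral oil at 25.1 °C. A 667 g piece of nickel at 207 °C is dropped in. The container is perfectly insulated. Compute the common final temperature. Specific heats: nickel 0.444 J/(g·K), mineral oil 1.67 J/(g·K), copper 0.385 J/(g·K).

Taking heat into each body as positive, Σ m c ΔT = 0:
667*0.444*(T − 207) + 254*1.67*(T − 25.1) + 334*0.385*(T − 25.1) = 0
296.15(T − 207) + 424.18(T − 25.1) + 128.59(T − 25.1) = 0
(296.15 + 424.18 + 128.59) T = 296.15*207 + 424.18*25.1 + 128.59*25.1
T ≈ 88.56 °C

T_f ≈ 88.6 °C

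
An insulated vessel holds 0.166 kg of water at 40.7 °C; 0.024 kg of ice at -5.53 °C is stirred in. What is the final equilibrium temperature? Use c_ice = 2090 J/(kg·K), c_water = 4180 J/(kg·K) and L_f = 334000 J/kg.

T_f ≈ 25.1 °C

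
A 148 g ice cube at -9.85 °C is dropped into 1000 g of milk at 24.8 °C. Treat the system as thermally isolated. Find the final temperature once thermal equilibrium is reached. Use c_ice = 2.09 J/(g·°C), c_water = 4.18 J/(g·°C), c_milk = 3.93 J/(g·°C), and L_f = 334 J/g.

T_f ≈ 9.9 °C

Energy balance with sensible and latent terms:
ice -9.85→0 °C: 148×2.09×9.85 = 3046.8; latent heat to melt: 148×334 = 49432; meltwater 0→T: 148×4.18×T = 618.64 T; milk cools: 1000×3.93×(T − 24.8) = 3930(T − 24.8)
4548.6 T = 97464 − 52479 = 44985
T ≈ 9.89 °C (positive, so assuming full melt was valid).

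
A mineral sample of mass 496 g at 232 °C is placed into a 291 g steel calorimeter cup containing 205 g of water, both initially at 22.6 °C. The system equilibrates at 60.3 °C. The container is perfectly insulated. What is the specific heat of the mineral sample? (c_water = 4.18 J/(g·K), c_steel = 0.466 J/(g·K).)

Conservation of energy gives ΣQ = 0:
496×c×(60.3 − 232) + 205×4.18×(60.3 − 22.6) + 291×0.466×(60.3 − 22.6) = 0
-85163 c = -37417
c = -37417/-85163 ≈ 0.4394 J/(g·K)

c ≈ 0.439 J/(g·K)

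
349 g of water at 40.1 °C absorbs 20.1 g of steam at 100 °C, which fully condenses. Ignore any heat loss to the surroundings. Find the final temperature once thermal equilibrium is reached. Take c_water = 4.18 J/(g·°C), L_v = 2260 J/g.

Heat gained plus heat lost sum to zero:
steam→water at 100 °C releases m L_v = 20.1·2260 = 45426; condensate cools 100→T: 20.1·4.18·(T − 100) = 84.02(T − 100); water warms: 349·4.18·(T − 40.1) = 1458.8(T − 40.1)
1542.8 T = 45426 + 8401.8 + 58499 = 112326
T ≈ 72.81 °C (< 100 °C, so full condensation is consistent).

T_f ≈ 72.8 °C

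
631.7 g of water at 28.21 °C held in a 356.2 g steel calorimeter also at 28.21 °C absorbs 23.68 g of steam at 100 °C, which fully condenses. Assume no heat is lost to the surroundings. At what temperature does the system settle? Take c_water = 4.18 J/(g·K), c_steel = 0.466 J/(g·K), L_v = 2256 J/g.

T_f ≈ 49.0 °C

Sum of m c ΔT and latent-heat terms is zero:
condense steam: −23.68×2256 = −53422
  condensed water 100 °C→T: 98.98(T − 100)
  water warms: 631.7×4.18×(T − 28.21) = 2640.5(T − 28.21)
  steel cup: 356.2×0.466×(T − 28.21) = 165.99(T − 28.21)
2905.5 T = 53422 + 9898.2 + 79171 = 142492
T ≈ 49.04 °C (< 100 °C, so full condensation is consistent).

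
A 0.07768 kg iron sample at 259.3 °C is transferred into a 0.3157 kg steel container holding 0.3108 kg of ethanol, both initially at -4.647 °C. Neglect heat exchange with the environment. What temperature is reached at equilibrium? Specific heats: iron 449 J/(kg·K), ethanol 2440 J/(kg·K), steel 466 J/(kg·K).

With ΣQ=0 the equilibrium temperature is the m·c-weighted mean:
T_f = (34.88*259.3 + 758.35*(-4.647) + 147.12*(-4.647)) / (34.88 + 758.35 + 147.12)
    = 4836.2 / 940.35 ≈ 5.14 °C

T_f ≈ 5.1 °C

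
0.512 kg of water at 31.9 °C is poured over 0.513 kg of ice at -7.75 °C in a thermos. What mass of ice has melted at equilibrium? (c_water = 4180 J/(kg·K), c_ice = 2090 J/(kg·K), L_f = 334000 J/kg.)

Heat available from the water dropping to 0 °C: 0.512·4180·31.9 = 68271 J.
Of that, 0.513·2090·7.75 = 8309.3 J goes to bring the ice to 0 °C, leaving 59962 J.
To melt every bit of ice: 0.513·334000 = 171342 J.
59962 J < 171342 J, so only part of the ice melts and the system sits at 0 °C.
m_melt = 59962 / L_f = 0.1795 kg.

m_melted ≈ 0.18 kg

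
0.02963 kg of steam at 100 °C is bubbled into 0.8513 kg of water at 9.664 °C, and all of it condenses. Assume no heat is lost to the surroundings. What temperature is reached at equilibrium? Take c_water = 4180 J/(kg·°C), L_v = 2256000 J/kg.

Taking heat into each body as positive, Σ m c ΔT = 0:
latent heat released on condensation: 0.02963×2256000 = 66845; condensate cools 100→T: 0.02963×4180×(T − 100) = 123.85(T − 100); original water: 3558.4(T − 9.664)
3682.3 T = 66845 + 12385 + 34389 = 113619
T ≈ 30.86 °C (< 100 °C, so full condensation is consistent).

T_f ≈ 30.9 °C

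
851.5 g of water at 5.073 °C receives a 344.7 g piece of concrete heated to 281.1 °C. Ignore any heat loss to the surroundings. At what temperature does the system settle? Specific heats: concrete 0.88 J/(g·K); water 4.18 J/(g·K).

With ΣQ=0 the equilibrium temperature is the m·c-weighted mean:
T_f = (303.34·281.1 + 3559.3·5.073) / (303.34 + 3559.3)
    = 103324 / 3862.6 ≈ 26.75 °C

T_f ≈ 26.7 °C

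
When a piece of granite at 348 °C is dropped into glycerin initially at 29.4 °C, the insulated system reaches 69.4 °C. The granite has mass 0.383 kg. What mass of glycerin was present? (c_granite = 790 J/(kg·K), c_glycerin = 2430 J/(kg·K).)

m ≈ 0.867 kg

Heat lost by the granite = heat gained by the glycerin:
0.383×790×(348 − 69.4) = m×2430×(69.4 − 29.4)
97200 m = 84296  ⇒  m ≈ 0.8672 kg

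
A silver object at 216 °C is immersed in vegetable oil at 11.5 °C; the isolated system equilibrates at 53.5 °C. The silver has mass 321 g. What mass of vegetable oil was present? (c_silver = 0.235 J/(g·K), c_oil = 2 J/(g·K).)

m ≈ 146 g

|Q_silver| = |Q_oil|:
321×0.235×(216 − 53.5) = m×2×(53.5 − 11.5)
84 m = 12258  ⇒  m ≈ 145.9 g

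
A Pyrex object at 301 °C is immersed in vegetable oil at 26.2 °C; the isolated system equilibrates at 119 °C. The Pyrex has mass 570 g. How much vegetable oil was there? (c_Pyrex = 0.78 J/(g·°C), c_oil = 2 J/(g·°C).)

m ≈ 436 g

Let T be the final temperature. ΣQ_i = 0:
570×0.78×(119 − 301) + m×2×(119 − 26.2) = 0
185.6 m = 80917
m = 80917/185.6 ≈ 436 g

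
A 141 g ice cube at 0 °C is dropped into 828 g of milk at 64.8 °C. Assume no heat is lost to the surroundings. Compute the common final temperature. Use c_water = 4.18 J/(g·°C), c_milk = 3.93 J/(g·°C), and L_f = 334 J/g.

T_f ≈ 42.6 °C

Taking heat into each body as positive, Σ m c ΔT = 0:
melt ice: 141×334 = 47094; meltwater 0→T: 141×4.18×T = 589.38 T; milk cools: 828×3.93×(T − 64.8) = 3254(T − 64.8)
3843.4 T = 210862 − 47094 = 163768
T ≈ 42.61 °C (positive, so assuming full melt was valid).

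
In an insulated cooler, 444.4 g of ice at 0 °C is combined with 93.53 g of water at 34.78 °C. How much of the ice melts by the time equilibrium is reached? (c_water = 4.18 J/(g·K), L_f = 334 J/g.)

m_melted ≈ 40.7 g

Heat available from the water dropping to 0 °C: 93.53·4.18·34.78 = 13597 J.
To melt every bit of ice: 444.4·334 = 148430 J.
That's not enough to melt it all — equilibrium is at 0 °C with ice remaining.
m_melt = 13597 / L_f = 40.71 g.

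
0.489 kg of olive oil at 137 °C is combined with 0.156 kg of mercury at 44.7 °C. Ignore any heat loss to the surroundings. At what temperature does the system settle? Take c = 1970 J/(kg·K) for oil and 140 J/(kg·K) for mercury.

T_f ≈ 135.0 °C

T_f is the heat-capacity-weighted average of the initial temperatures:
T_f = (963.33×137 + 21.84×44.7) / (963.33 + 21.84)
    = 132952 / 985.17 ≈ 134.95 °C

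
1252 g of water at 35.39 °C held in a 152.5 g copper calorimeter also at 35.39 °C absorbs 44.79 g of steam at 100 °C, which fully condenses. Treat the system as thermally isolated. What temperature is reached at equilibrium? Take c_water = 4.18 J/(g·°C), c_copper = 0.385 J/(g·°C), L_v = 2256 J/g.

T_f ≈ 56.0 °C

Let T be the final temperature. ΣQ_i = 0:
steam→water at 100 °C releases m L_v = 44.79×2256 = 101046; condensed water 100 °C→T: 187.22(T − 100); water warms: 1252×4.18×(T − 35.39) = 5233.4(T − 35.39); copper cup: 152.5×0.385×(T − 35.39) = 58.71(T − 35.39)
5479.3 T = 101046 + 18722 + 187286 = 307055
T ≈ 56.04 °C (< 100 °C, so full condensation is consistent).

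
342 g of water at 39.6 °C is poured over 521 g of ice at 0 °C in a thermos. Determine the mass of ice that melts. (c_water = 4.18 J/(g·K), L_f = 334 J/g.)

Water can give up m c ΔT = 342×4.18×39.6 = 56611 J before reaching 0 °C.
Fully melting the ice requires m_ice L_f = 521×334 = 174014 J.
Since 56611 < 174014 J, not all the ice melts; equilibrium is at 0 °C.
m_melted×334 = 56611  ⇒  m_melted ≈ 169.5 g.

m_melted ≈ 169 g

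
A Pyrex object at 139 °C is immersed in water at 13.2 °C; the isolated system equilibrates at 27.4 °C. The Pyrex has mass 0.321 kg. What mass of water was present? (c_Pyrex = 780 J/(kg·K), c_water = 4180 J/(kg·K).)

Let T be the final temperature. ΣQ_i = 0:
0.321×780×(27.4 − 139) + m×4180×(27.4 − 13.2) = 0
59356 m = 27942
m = 27942/59356 ≈ 0.4708 kg

m ≈ 0.471 kg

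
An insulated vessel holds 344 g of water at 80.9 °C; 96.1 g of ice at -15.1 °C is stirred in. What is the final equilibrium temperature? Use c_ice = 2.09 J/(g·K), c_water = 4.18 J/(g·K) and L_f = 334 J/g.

Conservation of energy gives ΣQ = 0:
ice -15.1→0 °C: 96.1×2.09×15.1 = 3032.8
  melt ice: 96.1×334 = 32097
  meltwater 0→T: 96.1×4.18×T = 401.7 T
  water cools: 344×4.18×(T − 80.9) = 1437.9(T − 80.9)
1839.6 T = 116328 − 35130 = 81198
T ≈ 44.14 °C — above 0 °C, consistent with complete melting.

T_f ≈ 44.1 °C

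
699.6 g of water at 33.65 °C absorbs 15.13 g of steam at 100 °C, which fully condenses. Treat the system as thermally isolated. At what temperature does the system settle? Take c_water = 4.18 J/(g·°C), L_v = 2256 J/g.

T_f ≈ 46.5 °C

Energy balance with sensible and latent terms:
condense steam: −15.13×2256 = −34133; condensed water 100 °C→T: 63.24(T − 100); water warms: 699.6×4.18×(T − 33.65) = 2924.3(T − 33.65)
2987.6 T = 34133 + 6324.3 + 98404 = 138861
T ≈ 46.48 °C (< 100 °C, so full condensation is consistent).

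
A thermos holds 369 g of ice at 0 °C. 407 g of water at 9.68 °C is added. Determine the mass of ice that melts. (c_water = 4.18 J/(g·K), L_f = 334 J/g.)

m_melted ≈ 49.3 g

Cooling the water to 0 °C releases 407·4.18·9.68 = 16468 J.
Melting all 369 g of ice would need 369·334 = 123246 J.
16468 J < 123246 J, so only part of the ice melts and the system sits at 0 °C.
m_melt = 16468 / L_f = 49.31 g.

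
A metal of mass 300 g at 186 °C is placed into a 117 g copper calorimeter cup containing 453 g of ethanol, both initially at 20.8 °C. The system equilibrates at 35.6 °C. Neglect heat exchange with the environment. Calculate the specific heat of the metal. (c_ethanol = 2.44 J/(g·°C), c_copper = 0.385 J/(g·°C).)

c ≈ 0.377 J/(g·°C)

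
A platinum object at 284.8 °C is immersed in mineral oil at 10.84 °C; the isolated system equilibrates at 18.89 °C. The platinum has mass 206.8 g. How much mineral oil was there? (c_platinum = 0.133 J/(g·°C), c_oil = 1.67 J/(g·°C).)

|Q_platinum| = |Q_oil|:
206.8×0.133×(284.8 − 18.89) = m×1.67×(18.89 − 10.84)
13.44 m = 7313.7  ⇒  m ≈ 544 g

m ≈ 544 g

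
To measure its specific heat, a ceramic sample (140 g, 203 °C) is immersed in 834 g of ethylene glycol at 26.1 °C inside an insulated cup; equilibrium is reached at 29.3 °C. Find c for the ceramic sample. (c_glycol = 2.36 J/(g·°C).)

Heat gained plus heat lost sum to zero:
140×c×(29.3 − 203) + 834×2.36×(29.3 − 26.1) = 0
-24318 c = -6298.4
c = -6298.4/-24318 ≈ 0.259 J/(g·°C)

c ≈ 0.259 J/(g·°C)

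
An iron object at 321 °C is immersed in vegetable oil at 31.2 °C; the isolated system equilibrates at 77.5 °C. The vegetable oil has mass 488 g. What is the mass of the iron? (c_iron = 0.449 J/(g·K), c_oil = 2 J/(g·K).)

m ≈ 413 g

|Q_iron| = |Q_oil|:
m·0.449·(321 − 77.5) = 488·2·(77.5 − 31.2)
109.33 m = 45189  ⇒  m ≈ 413.3 g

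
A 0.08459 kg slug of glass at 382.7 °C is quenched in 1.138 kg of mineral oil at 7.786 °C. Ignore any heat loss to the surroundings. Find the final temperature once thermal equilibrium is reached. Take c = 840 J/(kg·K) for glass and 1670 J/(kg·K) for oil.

T_f = Σ m_i c_i T_i / Σ m_i c_i:
T_f = (71.06·382.7 + 1900.5·7.786) / (71.06 + 1900.5)
    = 41990 / 1971.5 ≈ 21.30 °C

T_f ≈ 21.3 °C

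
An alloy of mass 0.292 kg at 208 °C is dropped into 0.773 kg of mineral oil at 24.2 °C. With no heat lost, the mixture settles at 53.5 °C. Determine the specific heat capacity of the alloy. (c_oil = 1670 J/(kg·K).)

c ≈ 838 J/(kg·K)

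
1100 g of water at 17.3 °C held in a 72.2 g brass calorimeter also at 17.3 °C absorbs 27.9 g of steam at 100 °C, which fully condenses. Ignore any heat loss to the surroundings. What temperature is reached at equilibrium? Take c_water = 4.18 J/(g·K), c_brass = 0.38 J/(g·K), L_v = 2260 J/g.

Heat gained plus heat lost sum to zero:
condense steam: −27.9×2260 = −63054
  condensate cools 100→T: 27.9×4.18×(T − 100) = 116.62(T − 100)
  water warms: 1100×4.18×(T − 17.3) = 4598(T − 17.3)
  cup: 27.44(T − 17.3)
4742.1 T = 63054 + 11662 + 80020 = 154736
T ≈ 32.63 °C — below 100 °C, confirming all the steam condensed.

T_f ≈ 32.6 °C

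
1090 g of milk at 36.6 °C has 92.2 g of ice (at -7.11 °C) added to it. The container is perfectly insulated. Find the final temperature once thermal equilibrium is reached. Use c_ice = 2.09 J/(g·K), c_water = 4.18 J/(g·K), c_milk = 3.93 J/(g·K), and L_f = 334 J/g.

T_f ≈ 26.7 °C

Heat gained plus heat lost sum to zero:
warm ice to 0 °C: 92.2×2.09×(0 − (-7.11)) = 1370.1; fusion: m_ice L_f = 92.2×334 = 30795; meltwater 0→T: 92.2×4.18×T = 385.4 T; milk cools: 1090×3.93×(T − 36.6) = 4283.7(T − 36.6)
4669.1 T = 156783 − 32165 = 124619
T ≈ 26.69 °C (positive, so assuming full melt was valid).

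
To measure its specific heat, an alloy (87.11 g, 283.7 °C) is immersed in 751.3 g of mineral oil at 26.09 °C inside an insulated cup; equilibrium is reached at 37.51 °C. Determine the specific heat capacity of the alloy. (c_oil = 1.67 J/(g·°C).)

c ≈ 0.668 J/(g·°C)

m_s c (T_s − T_f) = m_oil c_oil (T_f − T_0):
87.11·c·(283.7 − 37.51) = 751.3·1.67·(37.51 − 26.09)
21446 c = 14328  ⇒  c ≈ 0.6681 J/(g·°C)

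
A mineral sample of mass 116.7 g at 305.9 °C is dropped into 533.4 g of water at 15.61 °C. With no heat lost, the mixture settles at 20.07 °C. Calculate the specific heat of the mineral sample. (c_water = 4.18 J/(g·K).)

Let T be the final temperature. ΣQ_i = 0:
116.7×c×(20.07 − 305.9) + 533.4×4.18×(20.07 − 15.61) = 0
-33356 c = -9944.1
c = -9944.1/-33356 ≈ 0.2981 J/(g·K)

c ≈ 0.298 J/(g·K)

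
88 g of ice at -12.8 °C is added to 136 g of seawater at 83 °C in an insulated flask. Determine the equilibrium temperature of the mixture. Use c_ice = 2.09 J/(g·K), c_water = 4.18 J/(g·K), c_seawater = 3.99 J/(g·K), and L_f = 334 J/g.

Energy conservation, ΣQ = 0:
ice -12.8→0 °C: 88×2.09×12.8 = 2354.2
  melt ice: 88×334 = 29392
  meltwater 0→T: 88×4.18×T = 367.84 T
  seawater cools: 136×3.99×(T − 83) = 542.64(T − 83)
910.48 T = 45039 − 31746 = 13293
T ≈ 14.60 °C (positive, so assuming full melt was valid).

T_f ≈ 14.6 °C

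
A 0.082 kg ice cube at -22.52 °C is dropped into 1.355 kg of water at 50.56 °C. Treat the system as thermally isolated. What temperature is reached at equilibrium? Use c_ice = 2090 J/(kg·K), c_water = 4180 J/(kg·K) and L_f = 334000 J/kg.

Sum of m c ΔT and latent-heat terms is zero:
ice -22.52→0 °C: 0.082×2090×22.52 = 3859.5; melt ice: 0.082×334000 = 27388; meltwater 0→T: 0.082×4180×T = 342.76 T; water cools: 1.355×4180×(T − 50.56) = 5663.9(T − 50.56)
6006.7 T = 286367 − 31247 = 255119
T ≈ 42.47 °C. Since T > 0 °C, the all-ice-melts assumption holds.

T_f ≈ 42.5 °C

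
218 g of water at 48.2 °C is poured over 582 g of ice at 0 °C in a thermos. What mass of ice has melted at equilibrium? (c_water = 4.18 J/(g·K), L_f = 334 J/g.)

m_melted ≈ 132 g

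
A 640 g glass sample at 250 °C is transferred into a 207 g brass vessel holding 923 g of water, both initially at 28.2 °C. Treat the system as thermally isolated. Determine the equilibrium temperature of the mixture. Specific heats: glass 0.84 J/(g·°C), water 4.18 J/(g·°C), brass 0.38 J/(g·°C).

T_f ≈ 54.8 °C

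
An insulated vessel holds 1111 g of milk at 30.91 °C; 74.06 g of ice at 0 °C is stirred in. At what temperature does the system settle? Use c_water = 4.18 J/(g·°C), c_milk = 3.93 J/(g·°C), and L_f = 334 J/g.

T_f ≈ 23.6 °C

Let T be the final temperature. ΣQ_i = 0:
melt ice: 74.06×334 = 24736; warm the meltwater: 309.57 T; milk cools: 1111×3.93×(T − 30.91) = 4366.2(T − 30.91)
4675.8 T = 134960 − 24736 = 110224
T ≈ 23.57 °C. Since T > 0 °C, the all-ice-melts assumption holds.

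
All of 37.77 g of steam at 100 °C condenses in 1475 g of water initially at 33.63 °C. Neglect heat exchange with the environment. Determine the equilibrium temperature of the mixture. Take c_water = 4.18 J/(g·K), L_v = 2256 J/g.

T_f ≈ 48.8 °C

Taking heat into each body as positive, Σ m c ΔT = 0:
condense steam: −37.77×2256 = −85209; condensate cools 100→T: 37.77×4.18×(T − 100) = 157.88(T − 100); water warms: 1475×4.18×(T − 33.63) = 6165.5(T − 33.63)
6323.4 T = 85209 + 15788 + 207346 = 308343
T ≈ 48.76 °C — below 100 °C, confirming all the steam condensed.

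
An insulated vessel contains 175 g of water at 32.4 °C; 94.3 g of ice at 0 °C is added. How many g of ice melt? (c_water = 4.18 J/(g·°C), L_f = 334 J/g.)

Cooling the water to 0 °C releases 175×4.18×32.4 = 23701 J.
Melting all 94.3 g of ice would need 94.3×334 = 31496 J.
23701 J < 31496 J, so only part of the ice melts and the system sits at 0 °C.
m_melted×334 = 23701  ⇒  m_melted ≈ 70.96 g.

m_melted ≈ 71 g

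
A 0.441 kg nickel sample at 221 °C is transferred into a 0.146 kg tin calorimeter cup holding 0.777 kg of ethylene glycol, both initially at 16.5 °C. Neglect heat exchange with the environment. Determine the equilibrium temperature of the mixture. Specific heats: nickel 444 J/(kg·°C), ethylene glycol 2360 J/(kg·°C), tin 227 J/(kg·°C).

T_f ≈ 35.9 °C

Taking heat into each body as positive, Σ m c ΔT = 0:
0.441×444×(T − 221) + 0.777×2360×(T − 16.5) + 0.146×227×(T − 16.5) = 0
2062.7 T = 74076
T = 74076 / 2062.7 = 35.9 °C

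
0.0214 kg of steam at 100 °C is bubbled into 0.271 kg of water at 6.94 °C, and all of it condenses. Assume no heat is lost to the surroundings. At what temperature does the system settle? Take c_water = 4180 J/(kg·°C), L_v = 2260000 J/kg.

T_f ≈ 53.3 °C

Energy balance with sensible and latent terms:
condense steam: −0.0214×2260000 = −48364; condensed water 100 °C→T: 89.45(T − 100); water warms: 0.271×4180×(T − 6.94) = 1132.8(T − 6.94)
1222.2 T = 48364 + 8945.2 + 7861.5 = 65171
T ≈ 53.32 °C (< 100 °C, so full condensation is consistent).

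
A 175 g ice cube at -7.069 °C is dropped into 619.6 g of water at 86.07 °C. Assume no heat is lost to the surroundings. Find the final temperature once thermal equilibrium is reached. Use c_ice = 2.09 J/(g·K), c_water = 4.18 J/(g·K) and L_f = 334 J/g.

T_f ≈ 48.7 °C

Sum of m c ΔT and latent-heat terms is zero:
warm ice to 0 °C: 175·2.09·(0 − (-7.069)) = 2585.5
  fusion: m_ice L_f = 175·334 = 58450
  warm the meltwater: 731.5 T
  water: 2589.9(T − 86.07)
3321.4 T = 222915 − 61035 = 161880
T ≈ 48.74 °C (positive, so assuming full melt was valid).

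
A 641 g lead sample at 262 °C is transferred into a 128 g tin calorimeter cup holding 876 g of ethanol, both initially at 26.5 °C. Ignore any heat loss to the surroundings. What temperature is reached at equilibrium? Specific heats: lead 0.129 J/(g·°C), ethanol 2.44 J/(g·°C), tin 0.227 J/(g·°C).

Taking heat into each body as positive, Σ m c ΔT = 0:
641·0.129·(T − 262) + 876·2.44·(T − 26.5) + 128·0.227·(T − 26.5) = 0
82.69(T − 262) + 2137.4(T − 26.5) + 29.06(T − 26.5) = 0
2249.2 T = 79077
T ≈ 35.16 °C

T_f ≈ 35.2 °C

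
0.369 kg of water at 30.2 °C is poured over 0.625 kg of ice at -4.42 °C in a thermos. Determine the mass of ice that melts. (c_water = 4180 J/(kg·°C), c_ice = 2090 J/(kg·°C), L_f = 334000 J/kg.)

Water can give up m c ΔT = 0.369×4180×30.2 = 46581 J before reaching 0 °C.
Of that, 0.625×2090×4.42 = 5773.6 J goes to bring the ice to 0 °C, leaving 40807 J.
Melting all 0.625 kg of ice would need 0.625×334000 = 208750 J.
40807 J < 208750 J, so only part of the ice melts and the system sits at 0 °C.
Mass melted = 40807/334000 ≈ 0.1222 kg.

m_melted ≈ 0.122 kg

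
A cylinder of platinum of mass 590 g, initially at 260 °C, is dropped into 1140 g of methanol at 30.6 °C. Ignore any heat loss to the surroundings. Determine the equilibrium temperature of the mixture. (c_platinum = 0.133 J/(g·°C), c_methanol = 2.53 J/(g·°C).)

Net heat exchanged in the isolated system is zero:
590×0.133×(T − 260) + 1140×2.53×(T − 30.6) = 0
2962.7 T = 108659
T ≈ 36.68 °C

T_f ≈ 36.7 °C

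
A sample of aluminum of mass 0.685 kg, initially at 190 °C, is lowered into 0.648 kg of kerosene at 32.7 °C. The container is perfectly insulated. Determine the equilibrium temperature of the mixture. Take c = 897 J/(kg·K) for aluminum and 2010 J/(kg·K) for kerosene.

T_f ≈ 83.1 °C

Conservation of energy gives ΣQ = 0:
0.685×897×(T − 190) + 0.648×2010×(T − 32.7) = 0
614.45(T − 190) + 1302.5(T − 32.7) = 0
1916.9 T = 159336
T = 159336 / 1916.9 = 83.1 °C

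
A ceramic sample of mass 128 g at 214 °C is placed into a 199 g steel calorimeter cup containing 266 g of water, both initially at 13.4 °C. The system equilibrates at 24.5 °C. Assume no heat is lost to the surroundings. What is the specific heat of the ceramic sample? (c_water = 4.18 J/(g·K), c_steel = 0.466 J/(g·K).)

c ≈ 0.551 J/(g·K)

Heat gained plus heat lost sum to zero:
128×c×(24.5 − 214) + 266×4.18×(24.5 − 13.4) + 199×0.466×(24.5 − 13.4) = 0
-24256 c = -13371
c = -13371/-24256 ≈ 0.5513 J/(g·K)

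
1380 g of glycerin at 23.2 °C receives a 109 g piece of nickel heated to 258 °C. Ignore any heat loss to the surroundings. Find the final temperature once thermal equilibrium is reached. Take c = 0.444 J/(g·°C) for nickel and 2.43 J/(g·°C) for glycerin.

Conservation of energy gives ΣQ = 0:
109·0.444·(T − 258) + 1380·2.43·(T − 23.2) = 0
48.4(T − 258) + 3353.4(T − 23.2) = 0
3401.8 T = 90285
T ≈ 26.54 °C

T_f ≈ 26.5 °C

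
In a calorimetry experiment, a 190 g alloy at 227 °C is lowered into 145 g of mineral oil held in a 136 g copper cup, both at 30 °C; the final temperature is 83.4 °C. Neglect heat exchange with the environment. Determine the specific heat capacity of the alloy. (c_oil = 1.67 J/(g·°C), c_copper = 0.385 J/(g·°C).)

c ≈ 0.576 J/(g·°C)

Let T be the final temperature. ΣQ_i = 0:
190×c×(83.4 − 227) + 145×1.67×(83.4 − 30) + 136×0.385×(83.4 − 30) = 0
-27284 c = -15727
c = -15727/-27284 ≈ 0.5764 J/(g·°C)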